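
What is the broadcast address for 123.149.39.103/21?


Network: 123.149.32.0/21
Host bits = 11
Set all host bits to 1:
Broadcast: 123.149.39.255


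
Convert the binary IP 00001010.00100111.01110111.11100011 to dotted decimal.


00001010 = 10
00100111 = 39
01110111 = 119
11100011 = 227
IP: 10.39.119.227


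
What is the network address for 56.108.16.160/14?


IP:   00111000.01101100.00010000.10100000
Mask: 11111111.11111100.00000000.00000000
AND operation:
Net:  00111000.01101100.00000000.00000000
Network: 56.108.0.0/14


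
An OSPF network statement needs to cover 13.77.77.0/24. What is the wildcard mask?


Subnet mask: 255.255.255.0
Wildcard = 255.255.255.255 - subnet mask
255 - 255 = 0
255 - 255 = 0
255 - 255 = 0
255 - 0 = 255
Wildcard: 0.0.0.255


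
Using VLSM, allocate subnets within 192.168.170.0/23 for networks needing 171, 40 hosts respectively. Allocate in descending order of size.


171 hosts -> /24 (254 usable): 192.168.170.0/24
40 hosts -> /26 (62 usable): 192.168.171.0/26
Allocation: 192.168.170.0/24 (171 hosts, 254 usable); 192.168.171.0/26 (40 hosts, 62 usable)


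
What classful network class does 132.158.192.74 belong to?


First octet: 132
Binary: 10000100
10xxxxxx -> Class B (128-191)
Class B, default mask 255.255.0.0 (/16)


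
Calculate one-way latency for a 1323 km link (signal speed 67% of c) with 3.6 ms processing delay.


Speed = 0.67 * 3e5 km/s = 201000 km/s
Propagation delay = 1323 / 201000 = 0.0066 s = 6.5821 ms
Processing delay = 3.6 ms
Total one-way latency = 10.1821 ms


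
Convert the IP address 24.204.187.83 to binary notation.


24 = 00011000
204 = 11001100
187 = 10111011
83 = 01010011
Binary: 00011000.11001100.10111011.01010011


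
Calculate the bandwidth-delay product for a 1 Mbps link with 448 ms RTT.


BDP = bandwidth * RTT
= 1 Mbps * 448 ms
= 1 * 1e6 * 448 / 1000 bits
= 448000 bits
= 56000 bytes
= 54.6875 KB
BDP = 448000 bits (56000 bytes)


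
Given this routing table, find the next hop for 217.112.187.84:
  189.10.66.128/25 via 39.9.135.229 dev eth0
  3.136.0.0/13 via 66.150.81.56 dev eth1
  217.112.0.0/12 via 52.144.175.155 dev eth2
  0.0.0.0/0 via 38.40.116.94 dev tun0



Longest prefix match for 217.112.187.84:
  /25 189.10.66.128: no
  /13 3.136.0.0: no
  /12 217.112.0.0: MATCH
  /0 0.0.0.0: MATCH
Selected: next-hop 52.144.175.155 via eth2 (matched /12)


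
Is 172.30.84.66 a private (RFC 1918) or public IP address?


RFC 1918 private ranges:
  10.0.0.0/8 (10.0.0.0 - 10.255.255.255)
  172.16.0.0/12 (172.16.0.0 - 172.31.255.255)
  192.168.0.0/16 (192.168.0.0 - 192.168.255.255)
Private (in 172.16.0.0/12)


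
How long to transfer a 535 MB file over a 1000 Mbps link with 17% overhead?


Effective throughput = 1000 * (1 - 17/100) = 830 Mbps
File size in Mb = 535 * 8 = 4280 Mb
Time = 4280 / 830
Time = 5.1566 seconds


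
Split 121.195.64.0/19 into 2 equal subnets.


New prefix = 19 + 1 = 20
Each subnet has 4096 addresses
  121.195.64.0/20
  121.195.80.0/20
Subnets: 121.195.64.0/20, 121.195.80.0/20


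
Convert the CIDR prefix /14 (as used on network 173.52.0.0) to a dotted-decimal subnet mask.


/14 means 14 network bits, 18 host bits
Binary: 11111111111111000000000000000000
Mask: 255.252.0.0


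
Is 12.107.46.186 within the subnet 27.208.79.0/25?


Subnet network: 27.208.79.0
Test IP AND mask: 12.107.46.128
No, 12.107.46.186 is not in 27.208.79.0/25


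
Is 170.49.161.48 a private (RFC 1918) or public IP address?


RFC 1918 private ranges:
  10.0.0.0/8 (10.0.0.0 - 10.255.255.255)
  172.16.0.0/12 (172.16.0.0 - 172.31.255.255)
  192.168.0.0/16 (192.168.0.0 - 192.168.255.255)
Public (not in any RFC 1918 range)


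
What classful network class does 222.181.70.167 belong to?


First octet: 222
Binary: 11011110
110xxxxx -> Class C (192-223)
Class C, default mask 255.255.255.0 (/24)


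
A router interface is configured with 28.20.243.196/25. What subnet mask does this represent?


/25 means 25 network bits, 7 host bits
Binary: 11111111111111111111111110000000
Mask: 255.255.255.128


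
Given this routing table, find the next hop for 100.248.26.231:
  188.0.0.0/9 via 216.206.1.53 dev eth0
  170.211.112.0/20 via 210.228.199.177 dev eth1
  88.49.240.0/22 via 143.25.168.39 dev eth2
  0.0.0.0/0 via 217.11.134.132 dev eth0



Longest prefix match for 100.248.26.231:
  /9 188.0.0.0: no
  /20 170.211.112.0: no
  /22 88.49.240.0: no
  /0 0.0.0.0: MATCH
Selected: next-hop 217.11.134.132 via eth0 (matched /0)


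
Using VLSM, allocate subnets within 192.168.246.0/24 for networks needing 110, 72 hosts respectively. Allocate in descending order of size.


110 hosts -> /25 (126 usable): 192.168.246.0/25
72 hosts -> /25 (126 usable): 192.168.246.128/25
Allocation: 192.168.246.0/25 (110 hosts, 126 usable); 192.168.246.128/25 (72 hosts, 126 usable)


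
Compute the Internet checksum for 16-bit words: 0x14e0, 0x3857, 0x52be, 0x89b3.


Sum all words (with carry folding):
+ 0x14e0 = 0x14e0
+ 0x3857 = 0x4d37
+ 0x52be = 0x9ff5
+ 0x89b3 = 0x29a9
One's complement: ~0x29a9
Checksum = 0xd656


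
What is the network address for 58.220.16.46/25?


IP:   00111010.11011100.00010000.00101110
Mask: 11111111.11111111.11111111.10000000
AND operation:
Net:  00111010.11011100.00010000.00000000
Network: 58.220.16.0/25


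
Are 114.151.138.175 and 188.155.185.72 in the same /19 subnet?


Mask: 255.255.224.0
114.151.138.175 AND mask = 114.151.128.0
188.155.185.72 AND mask = 188.155.160.0
No, different subnets (114.151.128.0 vs 188.155.160.0)


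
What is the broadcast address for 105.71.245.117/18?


Network: 105.71.192.0/18
Host bits = 14
Set all host bits to 1:
Broadcast: 105.71.255.255


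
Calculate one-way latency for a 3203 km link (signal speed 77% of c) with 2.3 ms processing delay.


Speed = 0.77 * 3e5 km/s = 231000 km/s
Propagation delay = 3203 / 231000 = 0.0139 s = 13.8658 ms
Processing delay = 2.3 ms
Total one-way latency = 16.1658 ms


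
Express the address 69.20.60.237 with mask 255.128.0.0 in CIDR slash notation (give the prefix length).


Binary: 11111111.10000000.00000000.00000000
Count leading 1s
Prefix: /9


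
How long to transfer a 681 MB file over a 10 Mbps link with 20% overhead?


Effective throughput = 10 * (1 - 20/100) = 8 Mbps
File size in Mb = 681 * 8 = 5448 Mb
Time = 5448 / 8
Time = 681 seconds


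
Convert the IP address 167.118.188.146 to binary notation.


167 = 10100111
118 = 01110110
188 = 10111100
146 = 10010010
Binary: 10100111.01110110.10111100.10010010


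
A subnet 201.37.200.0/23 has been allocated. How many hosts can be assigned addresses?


Host bits = 32 - 23 = 9
Total addresses = 2^9 = 512
Usable = total - 2 (network and broadcast)
Usable hosts: 510


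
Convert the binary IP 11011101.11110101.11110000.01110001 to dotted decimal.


11011101 = 221
11110101 = 245
11110000 = 240
01110001 = 113
IP: 221.245.240.113


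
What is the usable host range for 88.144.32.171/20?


Network: 88.144.32.0
Broadcast: 88.144.47.255
First usable = network + 1
Last usable = broadcast - 1
Range: 88.144.32.1 to 88.144.47.254


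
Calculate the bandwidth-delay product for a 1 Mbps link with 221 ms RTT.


BDP = bandwidth * RTT
= 1 Mbps * 221 ms
= 1 * 1e6 * 221 / 1000 bits
= 221000 bits
= 27625 bytes
= 26.9775 KB
BDP = 221000 bits (27625 bytes)


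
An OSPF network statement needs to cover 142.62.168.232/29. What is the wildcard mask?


Subnet mask: 255.255.255.248
Wildcard = 255.255.255.255 - subnet mask
255 - 255 = 0
255 - 255 = 0
255 - 255 = 0
255 - 248 = 7
Wildcard: 0.0.0.7


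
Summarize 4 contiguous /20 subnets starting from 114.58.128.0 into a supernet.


Original prefix: /20
Number of subnets: 4 = 2^2
New prefix = 20 - 2 = 18
Supernet: 114.58.128.0/18


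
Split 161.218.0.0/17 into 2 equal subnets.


New prefix = 17 + 1 = 18
Each subnet has 16384 addresses
  161.218.0.0/18
  161.218.64.0/18
Subnets: 161.218.0.0/18, 161.218.64.0/18


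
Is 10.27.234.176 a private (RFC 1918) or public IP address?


RFC 1918 private ranges:
  10.0.0.0/8 (10.0.0.0 - 10.255.255.255)
  172.16.0.0/12 (172.16.0.0 - 172.31.255.255)
  192.168.0.0/16 (192.168.0.0 - 192.168.255.255)
Private (in 10.0.0.0/8)


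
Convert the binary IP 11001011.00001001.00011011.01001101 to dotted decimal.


11001011 = 203
00001001 = 9
00011011 = 27
01001101 = 77
IP: 203.9.27.77


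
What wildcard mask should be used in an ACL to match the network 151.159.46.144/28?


Subnet mask: 255.255.255.240
Wildcard = 255.255.255.255 - subnet mask
255 - 255 = 0
255 - 255 = 0
255 - 255 = 0
255 - 240 = 15
Wildcard: 0.0.0.15


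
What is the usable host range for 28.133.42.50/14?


Network: 28.132.0.0
Broadcast: 28.135.255.255
First usable = network + 1
Last usable = broadcast - 1
Range: 28.132.0.1 to 28.135.255.254


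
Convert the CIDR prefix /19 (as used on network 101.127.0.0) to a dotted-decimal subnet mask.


/19 means 19 network bits, 13 host bits
Binary: 11111111111111111110000000000000
Mask: 255.255.224.0


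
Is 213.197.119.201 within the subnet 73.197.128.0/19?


Subnet network: 73.197.128.0
Test IP AND mask: 213.197.96.0
No, 213.197.119.201 is not in 73.197.128.0/19


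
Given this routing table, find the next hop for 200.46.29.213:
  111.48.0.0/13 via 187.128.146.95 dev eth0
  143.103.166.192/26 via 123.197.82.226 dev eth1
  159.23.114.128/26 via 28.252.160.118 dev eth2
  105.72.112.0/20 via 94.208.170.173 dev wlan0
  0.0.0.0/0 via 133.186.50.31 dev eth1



Longest prefix match for 200.46.29.213:
  /13 111.48.0.0: no
  /26 143.103.166.192: no
  /26 159.23.114.128: no
  /20 105.72.112.0: no
  /0 0.0.0.0: MATCH
Selected: next-hop 133.186.50.31 via eth1 (matched /0)


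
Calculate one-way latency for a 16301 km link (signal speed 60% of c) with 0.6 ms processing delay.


Speed = 0.6 * 3e5 km/s = 180000 km/s
Propagation delay = 16301 / 180000 = 0.0906 s = 90.5611 ms
Processing delay = 0.6 ms
Total one-way latency = 91.1611 ms


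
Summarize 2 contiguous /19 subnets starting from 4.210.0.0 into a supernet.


Original prefix: /19
Number of subnets: 2 = 2^1
New prefix = 19 - 1 = 18
Supernet: 4.210.0.0/18


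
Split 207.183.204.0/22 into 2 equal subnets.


New prefix = 22 + 1 = 23
Each subnet has 512 addresses
  207.183.204.0/23
  207.183.206.0/23
Subnets: 207.183.204.0/23, 207.183.206.0/23


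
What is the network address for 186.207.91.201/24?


IP:   10111010.11001111.01011011.11001001
Mask: 11111111.11111111.11111111.00000000
AND operation:
Net:  10111010.11001111.01011011.00000000
Network: 186.207.91.0/24


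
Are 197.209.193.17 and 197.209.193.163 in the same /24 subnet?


Mask: 255.255.255.0
197.209.193.17 AND mask = 197.209.193.0
197.209.193.163 AND mask = 197.209.193.0
Yes, same subnet (197.209.193.0)


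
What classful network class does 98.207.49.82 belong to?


First octet: 98
Binary: 01100010
0xxxxxxx -> Class A (1-126)
Class A, default mask 255.0.0.0 (/8)


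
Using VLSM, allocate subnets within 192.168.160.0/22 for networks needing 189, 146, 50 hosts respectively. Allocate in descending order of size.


189 hosts -> /24 (254 usable): 192.168.160.0/24
146 hosts -> /24 (254 usable): 192.168.161.0/24
50 hosts -> /26 (62 usable): 192.168.162.0/26
Allocation: 192.168.160.0/24 (189 hosts, 254 usable); 192.168.161.0/24 (146 hosts, 254 usable); 192.168.162.0/26 (50 hosts, 62 usable)


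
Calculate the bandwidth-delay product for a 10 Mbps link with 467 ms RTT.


BDP = bandwidth * RTT
= 10 Mbps * 467 ms
= 10 * 1e6 * 467 / 1000 bits
= 4670000 bits
= 583750 bytes
= 570.0684 KB
BDP = 4670000 bits (583750 bytes)


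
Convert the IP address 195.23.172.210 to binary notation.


195 = 11000011
23 = 00010111
172 = 10101100
210 = 11010010
Binary: 11000011.00010111.10101100.11010010


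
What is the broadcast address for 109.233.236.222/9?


Network: 109.128.0.0/9
Host bits = 23
Set all host bits to 1:
Broadcast: 109.255.255.255


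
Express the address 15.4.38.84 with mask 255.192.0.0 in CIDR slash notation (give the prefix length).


Binary: 11111111.11000000.00000000.00000000
Count leading 1s
Prefix: /10


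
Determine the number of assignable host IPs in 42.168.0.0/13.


Host bits = 32 - 13 = 19
Total addresses = 2^19 = 524288
Usable = total - 2 (network and broadcast)
Usable hosts: 524286


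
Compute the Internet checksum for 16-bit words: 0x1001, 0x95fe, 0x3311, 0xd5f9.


Sum all words (with carry folding):
+ 0x1001 = 0x1001
+ 0x95fe = 0xa5ff
+ 0x3311 = 0xd910
+ 0xd5f9 = 0xaf0a
One's complement: ~0xaf0a
Checksum = 0x50f5


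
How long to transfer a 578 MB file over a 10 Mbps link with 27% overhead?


Effective throughput = 10 * (1 - 27/100) = 7.3 Mbps
File size in Mb = 578 * 8 = 4624 Mb
Time = 4624 / 7.3
Time = 633.4247 seconds


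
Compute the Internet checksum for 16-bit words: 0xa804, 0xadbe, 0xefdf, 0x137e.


Sum all words (with carry folding):
+ 0xa804 = 0xa804
+ 0xadbe = 0x55c3
+ 0xefdf = 0x45a3
+ 0x137e = 0x5921
One's complement: ~0x5921
Checksum = 0xa6de


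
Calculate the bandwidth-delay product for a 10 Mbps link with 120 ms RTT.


BDP = bandwidth * RTT
= 10 Mbps * 120 ms
= 10 * 1e6 * 120 / 1000 bits
= 1200000 bits
= 150000 bytes
= 146.4844 KB
BDP = 1200000 bits (150000 bytes)


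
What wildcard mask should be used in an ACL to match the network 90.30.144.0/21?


Subnet mask: 255.255.248.0
Wildcard = 255.255.255.255 - subnet mask
255 - 255 = 0
255 - 255 = 0
255 - 248 = 7
255 - 0 = 255
Wildcard: 0.0.7.255


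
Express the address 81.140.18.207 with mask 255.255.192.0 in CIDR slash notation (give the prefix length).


Binary: 11111111.11111111.11000000.00000000
Count leading 1s
Prefix: /18


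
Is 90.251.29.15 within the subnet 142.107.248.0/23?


Subnet network: 142.107.248.0
Test IP AND mask: 90.251.28.0
No, 90.251.29.15 is not in 142.107.248.0/23


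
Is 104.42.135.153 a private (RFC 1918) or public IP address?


RFC 1918 private ranges:
  10.0.0.0/8 (10.0.0.0 - 10.255.255.255)
  172.16.0.0/12 (172.16.0.0 - 172.31.255.255)
  192.168.0.0/16 (192.168.0.0 - 192.168.255.255)
Public (not in any RFC 1918 range)


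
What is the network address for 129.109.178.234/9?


IP:   10000001.01101101.10110010.11101010
Mask: 11111111.10000000.00000000.00000000
AND operation:
Net:  10000001.00000000.00000000.00000000
Network: 129.0.0.0/9


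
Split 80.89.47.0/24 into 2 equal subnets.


New prefix = 24 + 1 = 25
Each subnet has 128 addresses
  80.89.47.0/25
  80.89.47.128/25
Subnets: 80.89.47.0/25, 80.89.47.128/25


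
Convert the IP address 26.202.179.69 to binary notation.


26 = 00011010
202 = 11001010
179 = 10110011
69 = 01000101
Binary: 00011010.11001010.10110011.01000101


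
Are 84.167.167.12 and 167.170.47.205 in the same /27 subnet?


Mask: 255.255.255.224
84.167.167.12 AND mask = 84.167.167.0
167.170.47.205 AND mask = 167.170.47.192
No, different subnets (84.167.167.0 vs 167.170.47.192)


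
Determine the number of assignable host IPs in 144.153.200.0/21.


Host bits = 32 - 21 = 11
Total addresses = 2^11 = 2048
Usable = total - 2 (network and broadcast)
Usable hosts: 2046


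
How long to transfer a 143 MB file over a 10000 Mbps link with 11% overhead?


Effective throughput = 10000 * (1 - 11/100) = 8900 Mbps
File size in Mb = 143 * 8 = 1144 Mb
Time = 1144 / 8900
Time = 0.1285 seconds


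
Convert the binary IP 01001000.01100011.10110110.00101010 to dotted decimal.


01001000 = 72
01100011 = 99
10110110 = 182
00101010 = 42
IP: 72.99.182.42


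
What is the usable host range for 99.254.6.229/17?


Network: 99.254.0.0
Broadcast: 99.254.127.255
First usable = network + 1
Last usable = broadcast - 1
Range: 99.254.0.1 to 99.254.127.254


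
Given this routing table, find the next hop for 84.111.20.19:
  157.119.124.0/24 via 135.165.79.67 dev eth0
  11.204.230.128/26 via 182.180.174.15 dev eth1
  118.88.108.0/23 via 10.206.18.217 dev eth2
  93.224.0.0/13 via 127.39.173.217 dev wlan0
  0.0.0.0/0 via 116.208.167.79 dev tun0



Longest prefix match for 84.111.20.19:
  /24 157.119.124.0: no
  /26 11.204.230.128: no
  /23 118.88.108.0: no
  /13 93.224.0.0: no
  /0 0.0.0.0: MATCH
Selected: next-hop 116.208.167.79 via tun0 (matched /0)


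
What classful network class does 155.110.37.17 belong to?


First octet: 155
Binary: 10011011
10xxxxxx -> Class B (128-191)
Class B, default mask 255.255.0.0 (/16)


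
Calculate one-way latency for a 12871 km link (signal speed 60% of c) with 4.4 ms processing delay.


Speed = 0.6 * 3e5 km/s = 180000 km/s
Propagation delay = 12871 / 180000 = 0.0715 s = 71.5056 ms
Processing delay = 4.4 ms
Total one-way latency = 75.9056 ms


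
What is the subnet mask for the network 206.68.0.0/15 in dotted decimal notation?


/15 means 15 network bits, 17 host bits
Binary: 11111111111111100000000000000000
Mask: 255.254.0.0


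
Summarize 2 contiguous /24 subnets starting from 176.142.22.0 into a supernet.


Original prefix: /24
Number of subnets: 2 = 2^1
New prefix = 24 - 1 = 23
Supernet: 176.142.22.0/23


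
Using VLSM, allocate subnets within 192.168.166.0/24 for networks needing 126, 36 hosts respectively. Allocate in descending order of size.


126 hosts -> /25 (126 usable): 192.168.166.0/25
36 hosts -> /26 (62 usable): 192.168.166.128/26
Allocation: 192.168.166.0/25 (126 hosts, 126 usable); 192.168.166.128/26 (36 hosts, 62 usable)


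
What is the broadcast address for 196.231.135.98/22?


Network: 196.231.132.0/22
Host bits = 10
Set all host bits to 1:
Broadcast: 196.231.135.255


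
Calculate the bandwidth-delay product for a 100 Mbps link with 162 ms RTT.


BDP = bandwidth * RTT
= 100 Mbps * 162 ms
= 100 * 1e6 * 162 / 1000 bits
= 16200000 bits
= 2025000 bytes
= 1977.5391 KB
BDP = 16200000 bits (2025000 bytes)


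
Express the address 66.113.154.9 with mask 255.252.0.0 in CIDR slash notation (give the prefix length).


Binary: 11111111.11111100.00000000.00000000
Count leading 1s
Prefix: /14


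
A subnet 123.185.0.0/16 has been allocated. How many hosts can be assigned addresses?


Host bits = 32 - 16 = 16
Total addresses = 2^16 = 65536
Usable = total - 2 (network and broadcast)
Usable hosts: 65534


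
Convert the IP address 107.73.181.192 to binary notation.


107 = 01101011
73 = 01001001
181 = 10110101
192 = 11000000
Binary: 01101011.01001001.10110101.11000000


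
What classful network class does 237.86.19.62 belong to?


First octet: 237
Binary: 11101101
1110xxxx -> Class D (224-239)
Class D (multicast), default mask N/A


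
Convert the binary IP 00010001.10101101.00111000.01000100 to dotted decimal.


00010001 = 17
10101101 = 173
00111000 = 56
01000100 = 68
IP: 17.173.56.68


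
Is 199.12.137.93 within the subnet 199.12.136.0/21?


Subnet network: 199.12.136.0
Test IP AND mask: 199.12.136.0
Yes, 199.12.137.93 is in 199.12.136.0/21


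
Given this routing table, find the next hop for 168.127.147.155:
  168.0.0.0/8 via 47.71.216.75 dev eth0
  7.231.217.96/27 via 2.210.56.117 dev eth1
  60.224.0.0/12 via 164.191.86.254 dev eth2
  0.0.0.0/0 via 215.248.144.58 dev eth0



Longest prefix match for 168.127.147.155:
  /8 168.0.0.0: MATCH
  /27 7.231.217.96: no
  /12 60.224.0.0: no
  /0 0.0.0.0: MATCH
Selected: next-hop 47.71.216.75 via eth0 (matched /8)


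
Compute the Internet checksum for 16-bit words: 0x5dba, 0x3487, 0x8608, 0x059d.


Sum all words (with carry folding):
+ 0x5dba = 0x5dba
+ 0x3487 = 0x9241
+ 0x8608 = 0x184a
+ 0x059d = 0x1de7
One's complement: ~0x1de7
Checksum = 0xe218


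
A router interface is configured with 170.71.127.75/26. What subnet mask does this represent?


/26 means 26 network bits, 6 host bits
Binary: 11111111111111111111111111000000
Mask: 255.255.255.192


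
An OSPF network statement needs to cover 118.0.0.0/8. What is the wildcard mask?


Subnet mask: 255.0.0.0
Wildcard = 255.255.255.255 - subnet mask
255 - 255 = 0
255 - 0 = 255
255 - 0 = 255
255 - 0 = 255
Wildcard: 0.255.255.255


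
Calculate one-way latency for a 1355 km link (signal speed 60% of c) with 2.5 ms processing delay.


Speed = 0.6 * 3e5 km/s = 180000 km/s
Propagation delay = 1355 / 180000 = 0.0075 s = 7.5278 ms
Processing delay = 2.5 ms
Total one-way latency = 10.0278 ms


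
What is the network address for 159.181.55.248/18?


IP:   10011111.10110101.00110111.11111000
Mask: 11111111.11111111.11000000.00000000
AND operation:
Net:  10011111.10110101.00000000.00000000
Network: 159.181.0.0/18


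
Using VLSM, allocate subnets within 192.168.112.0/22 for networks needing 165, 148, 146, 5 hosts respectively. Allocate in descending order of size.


165 hosts -> /24 (254 usable): 192.168.112.0/24
148 hosts -> /24 (254 usable): 192.168.113.0/24
146 hosts -> /24 (254 usable): 192.168.114.0/24
5 hosts -> /29 (6 usable): 192.168.115.0/29
Allocation: 192.168.112.0/24 (165 hosts, 254 usable); 192.168.113.0/24 (148 hosts, 254 usable); 192.168.114.0/24 (146 hosts, 254 usable); 192.168.115.0/29 (5 hosts, 6 usable)


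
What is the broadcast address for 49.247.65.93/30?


Network: 49.247.65.92/30
Host bits = 2
Set all host bits to 1:
Broadcast: 49.247.65.95


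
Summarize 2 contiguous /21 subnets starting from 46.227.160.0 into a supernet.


Original prefix: /21
Number of subnets: 2 = 2^1
New prefix = 21 - 1 = 20
Supernet: 46.227.160.0/20


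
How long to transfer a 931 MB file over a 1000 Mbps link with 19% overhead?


Effective throughput = 1000 * (1 - 19/100) = 810 Mbps
File size in Mb = 931 * 8 = 7448 Mb
Time = 7448 / 810
Time = 9.1951 seconds


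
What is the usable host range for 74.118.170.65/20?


Network: 74.118.160.0
Broadcast: 74.118.175.255
First usable = network + 1
Last usable = broadcast - 1
Range: 74.118.160.1 to 74.118.175.254


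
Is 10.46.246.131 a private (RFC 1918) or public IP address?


RFC 1918 private ranges:
  10.0.0.0/8 (10.0.0.0 - 10.255.255.255)
  172.16.0.0/12 (172.16.0.0 - 172.31.255.255)
  192.168.0.0/16 (192.168.0.0 - 192.168.255.255)
Private (in 10.0.0.0/8)


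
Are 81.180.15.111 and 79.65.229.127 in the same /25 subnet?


Mask: 255.255.255.128
81.180.15.111 AND mask = 81.180.15.0
79.65.229.127 AND mask = 79.65.229.0
No, different subnets (81.180.15.0 vs 79.65.229.0)


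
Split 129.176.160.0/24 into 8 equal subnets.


New prefix = 24 + 3 = 27
Each subnet has 32 addresses
  129.176.160.0/27
  129.176.160.32/27
  129.176.160.64/27
  129.176.160.96/27
  129.176.160.128/27
  129.176.160.160/27
  129.176.160.192/27
  129.176.160.224/27
Subnets: 129.176.160.0/27, 129.176.160.32/27, 129.176.160.64/27, 129.176.160.96/27, 129.176.160.128/27, 129.176.160.160/27, 129.176.160.192/27, 129.176.160.224/27


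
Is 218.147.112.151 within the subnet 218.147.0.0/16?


Subnet network: 218.147.0.0
Test IP AND mask: 218.147.0.0
Yes, 218.147.112.151 is in 218.147.0.0/16


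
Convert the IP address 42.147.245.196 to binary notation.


42 = 00101010
147 = 10010011
245 = 11110101
196 = 11000100
Binary: 00101010.10010011.11110101.11000100


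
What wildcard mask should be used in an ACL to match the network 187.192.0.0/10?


Subnet mask: 255.192.0.0
Wildcard = 255.255.255.255 - subnet mask
255 - 255 = 0
255 - 192 = 63
255 - 0 = 255
255 - 0 = 255
Wildcard: 0.63.255.255


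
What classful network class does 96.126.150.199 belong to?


First octet: 96
Binary: 01100000
0xxxxxxx -> Class A (1-126)
Class A, default mask 255.0.0.0 (/8)


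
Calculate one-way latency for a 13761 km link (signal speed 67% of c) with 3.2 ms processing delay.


Speed = 0.67 * 3e5 km/s = 201000 km/s
Propagation delay = 13761 / 201000 = 0.0685 s = 68.4627 ms
Processing delay = 3.2 ms
Total one-way latency = 71.6627 ms


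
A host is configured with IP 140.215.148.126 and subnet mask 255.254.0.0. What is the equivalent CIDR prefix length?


Binary: 11111111.11111110.00000000.00000000
Count leading 1s
Prefix: /15


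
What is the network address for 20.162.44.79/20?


IP:   00010100.10100010.00101100.01001111
Mask: 11111111.11111111.11110000.00000000
AND operation:
Net:  00010100.10100010.00100000.00000000
Network: 20.162.32.0/20


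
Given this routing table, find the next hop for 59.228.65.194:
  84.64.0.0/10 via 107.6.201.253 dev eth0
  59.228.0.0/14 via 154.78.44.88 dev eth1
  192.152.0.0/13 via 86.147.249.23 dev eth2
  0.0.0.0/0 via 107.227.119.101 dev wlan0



Longest prefix match for 59.228.65.194:
  /10 84.64.0.0: no
  /14 59.228.0.0: MATCH
  /13 192.152.0.0: no
  /0 0.0.0.0: MATCH
Selected: next-hop 154.78.44.88 via eth1 (matched /14)


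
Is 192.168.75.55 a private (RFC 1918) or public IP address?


RFC 1918 private ranges:
  10.0.0.0/8 (10.0.0.0 - 10.255.255.255)
  172.16.0.0/12 (172.16.0.0 - 172.31.255.255)
  192.168.0.0/16 (192.168.0.0 - 192.168.255.255)
Private (in 192.168.0.0/16)


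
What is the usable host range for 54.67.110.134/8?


Network: 54.0.0.0
Broadcast: 54.255.255.255
First usable = network + 1
Last usable = broadcast - 1
Range: 54.0.0.1 to 54.255.255.254


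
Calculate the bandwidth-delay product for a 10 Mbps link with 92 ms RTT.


BDP = bandwidth * RTT
= 10 Mbps * 92 ms
= 10 * 1e6 * 92 / 1000 bits
= 920000 bits
= 115000 bytes
= 112.3047 KB
BDP = 920000 bits (115000 bytes)


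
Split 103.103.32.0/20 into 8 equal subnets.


New prefix = 20 + 3 = 23
Each subnet has 512 addresses
  103.103.32.0/23
  103.103.34.0/23
  103.103.36.0/23
  103.103.38.0/23
  103.103.40.0/23
  103.103.42.0/23
  103.103.44.0/23
  103.103.46.0/23
Subnets: 103.103.32.0/23, 103.103.34.0/23, 103.103.36.0/23, 103.103.38.0/23, 103.103.40.0/23, 103.103.42.0/23, 103.103.44.0/23, 103.103.46.0/23


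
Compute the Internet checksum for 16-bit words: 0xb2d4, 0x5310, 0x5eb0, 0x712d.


Sum all words (with carry folding):
+ 0xb2d4 = 0xb2d4
+ 0x5310 = 0x05e5
+ 0x5eb0 = 0x6495
+ 0x712d = 0xd5c2
One's complement: ~0xd5c2
Checksum = 0x2a3d


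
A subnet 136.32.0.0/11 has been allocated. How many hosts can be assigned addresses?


Host bits = 32 - 11 = 21
Total addresses = 2^21 = 2097152
Usable = total - 2 (network and broadcast)
Usable hosts: 2097150


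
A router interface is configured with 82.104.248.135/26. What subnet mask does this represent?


/26 means 26 network bits, 6 host bits
Binary: 11111111111111111111111111000000
Mask: 255.255.255.192


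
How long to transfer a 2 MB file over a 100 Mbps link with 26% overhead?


Effective throughput = 100 * (1 - 26/100) = 74 Mbps
File size in Mb = 2 * 8 = 16 Mb
Time = 16 / 74
Time = 0.2162 seconds


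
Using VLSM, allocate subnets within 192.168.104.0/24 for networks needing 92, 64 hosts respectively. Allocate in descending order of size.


92 hosts -> /25 (126 usable): 192.168.104.0/25
64 hosts -> /25 (126 usable): 192.168.104.128/25
Allocation: 192.168.104.0/25 (92 hosts, 126 usable); 192.168.104.128/25 (64 hosts, 126 usable)


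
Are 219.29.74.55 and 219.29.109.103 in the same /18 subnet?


Mask: 255.255.192.0
219.29.74.55 AND mask = 219.29.64.0
219.29.109.103 AND mask = 219.29.64.0
Yes, same subnet (219.29.64.0)


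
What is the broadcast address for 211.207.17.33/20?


Network: 211.207.16.0/20
Host bits = 12
Set all host bits to 1:
Broadcast: 211.207.31.255


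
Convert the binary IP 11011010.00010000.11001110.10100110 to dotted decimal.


11011010 = 218
00010000 = 16
11001110 = 206
10100110 = 166
IP: 218.16.206.166


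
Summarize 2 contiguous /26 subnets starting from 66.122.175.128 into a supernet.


Original prefix: /26
Number of subnets: 2 = 2^1
New prefix = 26 - 1 = 25
Supernet: 66.122.175.128/25


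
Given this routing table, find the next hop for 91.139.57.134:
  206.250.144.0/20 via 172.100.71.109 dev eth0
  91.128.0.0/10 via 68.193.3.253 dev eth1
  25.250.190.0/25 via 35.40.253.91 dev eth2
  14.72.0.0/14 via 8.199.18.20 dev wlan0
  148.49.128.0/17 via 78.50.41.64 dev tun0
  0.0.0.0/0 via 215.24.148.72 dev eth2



Longest prefix match for 91.139.57.134:
  /20 206.250.144.0: no
  /10 91.128.0.0: MATCH
  /25 25.250.190.0: no
  /14 14.72.0.0: no
  /17 148.49.128.0: no
  /0 0.0.0.0: MATCH
Selected: next-hop 68.193.3.253 via eth1 (matched /10)


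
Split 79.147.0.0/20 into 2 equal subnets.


New prefix = 20 + 1 = 21
Each subnet has 2048 addresses
  79.147.0.0/21
  79.147.8.0/21
Subnets: 79.147.0.0/21, 79.147.8.0/21


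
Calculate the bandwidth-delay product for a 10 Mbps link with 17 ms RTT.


BDP = bandwidth * RTT
= 10 Mbps * 17 ms
= 10 * 1e6 * 17 / 1000 bits
= 170000 bits
= 21250 bytes
= 20.752 KB
BDP = 170000 bits (21250 bytes)


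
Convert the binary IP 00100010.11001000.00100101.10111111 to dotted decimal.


00100010 = 34
11001000 = 200
00100101 = 37
10111111 = 191
IP: 34.200.37.191


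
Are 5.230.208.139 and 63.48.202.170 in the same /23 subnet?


Mask: 255.255.254.0
5.230.208.139 AND mask = 5.230.208.0
63.48.202.170 AND mask = 63.48.202.0
No, different subnets (5.230.208.0 vs 63.48.202.0)


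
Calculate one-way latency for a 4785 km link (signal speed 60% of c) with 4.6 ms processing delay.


Speed = 0.6 * 3e5 km/s = 180000 km/s
Propagation delay = 4785 / 180000 = 0.0266 s = 26.5833 ms
Processing delay = 4.6 ms
Total one-way latency = 31.1833 ms


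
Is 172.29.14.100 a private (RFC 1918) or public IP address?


RFC 1918 private ranges:
  10.0.0.0/8 (10.0.0.0 - 10.255.255.255)
  172.16.0.0/12 (172.16.0.0 - 172.31.255.255)
  192.168.0.0/16 (192.168.0.0 - 192.168.255.255)
Private (in 172.16.0.0/12)


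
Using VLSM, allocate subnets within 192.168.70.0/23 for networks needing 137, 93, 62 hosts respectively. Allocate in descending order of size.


137 hosts -> /24 (254 usable): 192.168.70.0/24
93 hosts -> /25 (126 usable): 192.168.71.0/25
62 hosts -> /26 (62 usable): 192.168.71.128/26
Allocation: 192.168.70.0/24 (137 hosts, 254 usable); 192.168.71.0/25 (93 hosts, 126 usable); 192.168.71.128/26 (62 hosts, 62 usable)


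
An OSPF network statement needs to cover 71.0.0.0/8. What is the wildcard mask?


Subnet mask: 255.0.0.0
Wildcard = 255.255.255.255 - subnet mask
255 - 255 = 0
255 - 0 = 255
255 - 0 = 255
255 - 0 = 255
Wildcard: 0.255.255.255


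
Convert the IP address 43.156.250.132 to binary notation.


43 = 00101011
156 = 10011100
250 = 11111010
132 = 10000100
Binary: 00101011.10011100.11111010.10000100


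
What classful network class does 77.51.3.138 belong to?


First octet: 77
Binary: 01001101
0xxxxxxx -> Class A (1-126)
Class A, default mask 255.0.0.0 (/8)


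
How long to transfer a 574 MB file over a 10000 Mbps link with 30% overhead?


Effective throughput = 10000 * (1 - 30/100) = 7000 Mbps
File size in Mb = 574 * 8 = 4592 Mb
Time = 4592 / 7000
Time = 0.656 seconds


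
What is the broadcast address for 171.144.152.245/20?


Network: 171.144.144.0/20
Host bits = 12
Set all host bits to 1:
Broadcast: 171.144.159.255


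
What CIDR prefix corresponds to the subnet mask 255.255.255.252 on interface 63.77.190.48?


Binary: 11111111.11111111.11111111.11111100
Count leading 1s
Prefix: /30


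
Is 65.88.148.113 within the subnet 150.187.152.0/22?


Subnet network: 150.187.152.0
Test IP AND mask: 65.88.148.0
No, 65.88.148.113 is not in 150.187.152.0/22


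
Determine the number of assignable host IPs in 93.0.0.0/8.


Host bits = 32 - 8 = 24
Total addresses = 2^24 = 16777216
Usable = total - 2 (network and broadcast)
Usable hosts: 16777214


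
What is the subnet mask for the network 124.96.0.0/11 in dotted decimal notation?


/11 means 11 network bits, 21 host bits
Binary: 11111111111000000000000000000000
Mask: 255.224.0.0


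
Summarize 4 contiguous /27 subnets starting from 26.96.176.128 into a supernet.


Original prefix: /27
Number of subnets: 4 = 2^2
New prefix = 27 - 2 = 25
Supernet: 26.96.176.128/25


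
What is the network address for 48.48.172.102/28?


IP:   00110000.00110000.10101100.01100110
Mask: 11111111.11111111.11111111.11110000
AND operation:
Net:  00110000.00110000.10101100.01100000
Network: 48.48.172.96/28


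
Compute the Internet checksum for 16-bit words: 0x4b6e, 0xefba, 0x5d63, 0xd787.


Sum all words (with carry folding):
+ 0x4b6e = 0x4b6e
+ 0xefba = 0x3b29
+ 0x5d63 = 0x988c
+ 0xd787 = 0x7014
One's complement: ~0x7014
Checksum = 0x8feb


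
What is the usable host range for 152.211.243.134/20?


Network: 152.211.240.0
Broadcast: 152.211.255.255
First usable = network + 1
Last usable = broadcast - 1
Range: 152.211.240.1 to 152.211.255.254


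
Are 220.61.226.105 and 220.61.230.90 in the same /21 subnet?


Mask: 255.255.248.0
220.61.226.105 AND mask = 220.61.224.0
220.61.230.90 AND mask = 220.61.224.0
Yes, same subnet (220.61.224.0)


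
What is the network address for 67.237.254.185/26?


IP:   01000011.11101101.11111110.10111001
Mask: 11111111.11111111.11111111.11000000
AND operation:
Net:  01000011.11101101.11111110.10000000
Network: 67.237.254.128/26


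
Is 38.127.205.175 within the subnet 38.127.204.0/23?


Subnet network: 38.127.204.0
Test IP AND mask: 38.127.204.0
Yes, 38.127.205.175 is in 38.127.204.0/23


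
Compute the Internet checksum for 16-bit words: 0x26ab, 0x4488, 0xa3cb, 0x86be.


Sum all words (with carry folding):
+ 0x26ab = 0x26ab
+ 0x4488 = 0x6b33
+ 0xa3cb = 0x0eff
+ 0x86be = 0x95bd
One's complement: ~0x95bd
Checksum = 0x6a42


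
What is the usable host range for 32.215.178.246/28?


Network: 32.215.178.240
Broadcast: 32.215.178.255
First usable = network + 1
Last usable = broadcast - 1
Range: 32.215.178.241 to 32.215.178.254


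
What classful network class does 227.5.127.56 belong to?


First octet: 227
Binary: 11100011
1110xxxx -> Class D (224-239)
Class D (multicast), default mask N/A


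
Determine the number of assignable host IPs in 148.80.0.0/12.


Host bits = 32 - 12 = 20
Total addresses = 2^20 = 1048576
Usable = total - 2 (network and broadcast)
Usable hosts: 1048574


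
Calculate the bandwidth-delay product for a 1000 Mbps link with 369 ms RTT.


BDP = bandwidth * RTT
= 1000 Mbps * 369 ms
= 1000 * 1e6 * 369 / 1000 bits
= 369000000 bits
= 46125000 bytes
= 45043.9453 KB
BDP = 369000000 bits (46125000 bytes)


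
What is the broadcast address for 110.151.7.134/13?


Network: 110.144.0.0/13
Host bits = 19
Set all host bits to 1:
Broadcast: 110.151.255.255


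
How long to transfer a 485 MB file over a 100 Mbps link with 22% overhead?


Effective throughput = 100 * (1 - 22/100) = 78 Mbps
File size in Mb = 485 * 8 = 3880 Mb
Time = 3880 / 78
Time = 49.7436 seconds


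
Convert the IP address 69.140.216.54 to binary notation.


69 = 01000101
140 = 10001100
216 = 11011000
54 = 00110110
Binary: 01000101.10001100.11011000.00110110


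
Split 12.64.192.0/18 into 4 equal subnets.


New prefix = 18 + 2 = 20
Each subnet has 4096 addresses
  12.64.192.0/20
  12.64.208.0/20
  12.64.224.0/20
  12.64.240.0/20
Subnets: 12.64.192.0/20, 12.64.208.0/20, 12.64.224.0/20, 12.64.240.0/20


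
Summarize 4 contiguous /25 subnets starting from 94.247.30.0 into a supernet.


Original prefix: /25
Number of subnets: 4 = 2^2
New prefix = 25 - 2 = 23
Supernet: 94.247.30.0/23


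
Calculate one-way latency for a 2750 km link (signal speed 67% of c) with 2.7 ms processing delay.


Speed = 0.67 * 3e5 km/s = 201000 km/s
Propagation delay = 2750 / 201000 = 0.0137 s = 13.6816 ms
Processing delay = 2.7 ms
Total one-way latency = 16.3816 ms


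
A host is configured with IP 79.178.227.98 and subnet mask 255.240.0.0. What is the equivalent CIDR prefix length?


Binary: 11111111.11110000.00000000.00000000
Count leading 1s
Prefix: /12


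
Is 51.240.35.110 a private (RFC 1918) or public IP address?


RFC 1918 private ranges:
  10.0.0.0/8 (10.0.0.0 - 10.255.255.255)
  172.16.0.0/12 (172.16.0.0 - 172.31.255.255)
  192.168.0.0/16 (192.168.0.0 - 192.168.255.255)
Public (not in any RFC 1918 range)


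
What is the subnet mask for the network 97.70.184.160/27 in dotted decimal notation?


/27 means 27 network bits, 5 host bits
Binary: 11111111111111111111111111100000
Mask: 255.255.255.224


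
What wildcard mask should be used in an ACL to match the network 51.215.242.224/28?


Subnet mask: 255.255.255.240
Wildcard = 255.255.255.255 - subnet mask
255 - 255 = 0
255 - 255 = 0
255 - 255 = 0
255 - 240 = 15
Wildcard: 0.0.0.15


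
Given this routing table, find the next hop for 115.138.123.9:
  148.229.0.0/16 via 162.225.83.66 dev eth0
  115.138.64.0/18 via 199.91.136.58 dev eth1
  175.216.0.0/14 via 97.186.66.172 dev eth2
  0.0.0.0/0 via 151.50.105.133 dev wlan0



Longest prefix match for 115.138.123.9:
  /16 148.229.0.0: no
  /18 115.138.64.0: MATCH
  /14 175.216.0.0: no
  /0 0.0.0.0: MATCH
Selected: next-hop 199.91.136.58 via eth1 (matched /18)


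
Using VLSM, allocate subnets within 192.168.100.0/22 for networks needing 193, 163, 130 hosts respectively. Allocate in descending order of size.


193 hosts -> /24 (254 usable): 192.168.100.0/24
163 hosts -> /24 (254 usable): 192.168.101.0/24
130 hosts -> /24 (254 usable): 192.168.102.0/24
Allocation: 192.168.100.0/24 (193 hosts, 254 usable); 192.168.101.0/24 (163 hosts, 254 usable); 192.168.102.0/24 (130 hosts, 254 usable)


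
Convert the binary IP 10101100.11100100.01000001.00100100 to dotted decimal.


10101100 = 172
11100100 = 228
01000001 = 65
00100100 = 36
IP: 172.228.65.36


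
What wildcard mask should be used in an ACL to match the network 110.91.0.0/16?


Subnet mask: 255.255.0.0
Wildcard = 255.255.255.255 - subnet mask
255 - 255 = 0
255 - 255 = 0
255 - 0 = 255
255 - 0 = 255
Wildcard: 0.0.255.255


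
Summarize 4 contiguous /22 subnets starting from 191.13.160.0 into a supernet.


Original prefix: /22
Number of subnets: 4 = 2^2
New prefix = 22 - 2 = 20
Supernet: 191.13.160.0/20


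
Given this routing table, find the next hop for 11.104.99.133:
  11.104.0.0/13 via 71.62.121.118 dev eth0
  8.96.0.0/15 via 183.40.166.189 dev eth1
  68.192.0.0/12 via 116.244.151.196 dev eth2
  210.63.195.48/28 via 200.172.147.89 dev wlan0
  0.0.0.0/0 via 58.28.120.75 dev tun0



Longest prefix match for 11.104.99.133:
  /13 11.104.0.0: MATCH
  /15 8.96.0.0: no
  /12 68.192.0.0: no
  /28 210.63.195.48: no
  /0 0.0.0.0: MATCH
Selected: next-hop 71.62.121.118 via eth0 (matched /13)


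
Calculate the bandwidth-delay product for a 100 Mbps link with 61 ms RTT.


BDP = bandwidth * RTT
= 100 Mbps * 61 ms
= 100 * 1e6 * 61 / 1000 bits
= 6100000 bits
= 762500 bytes
= 744.6289 KB
BDP = 6100000 bits (762500 bytes)


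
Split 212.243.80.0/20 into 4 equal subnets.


New prefix = 20 + 2 = 22
Each subnet has 1024 addresses
  212.243.80.0/22
  212.243.84.0/22
  212.243.88.0/22
  212.243.92.0/22
Subnets: 212.243.80.0/22, 212.243.84.0/22, 212.243.88.0/22, 212.243.92.0/22


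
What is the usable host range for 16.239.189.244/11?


Network: 16.224.0.0
Broadcast: 16.255.255.255
First usable = network + 1
Last usable = broadcast - 1
Range: 16.224.0.1 to 16.255.255.254


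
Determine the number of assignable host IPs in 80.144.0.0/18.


Host bits = 32 - 18 = 14
Total addresses = 2^14 = 16384
Usable = total - 2 (network and broadcast)
Usable hosts: 16382


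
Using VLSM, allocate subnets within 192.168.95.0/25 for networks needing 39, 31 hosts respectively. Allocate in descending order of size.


39 hosts -> /26 (62 usable): 192.168.95.0/26
31 hosts -> /26 (62 usable): 192.168.95.64/26
Allocation: 192.168.95.0/26 (39 hosts, 62 usable); 192.168.95.64/26 (31 hosts, 62 usable)


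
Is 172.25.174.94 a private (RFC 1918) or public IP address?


RFC 1918 private ranges:
  10.0.0.0/8 (10.0.0.0 - 10.255.255.255)
  172.16.0.0/12 (172.16.0.0 - 172.31.255.255)
  192.168.0.0/16 (192.168.0.0 - 192.168.255.255)
Private (in 172.16.0.0/12)
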